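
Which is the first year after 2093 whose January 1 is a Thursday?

2099

Jan 1 advances by 2 weekdays after a leap year and by 1 after a common year.
2093: Jan 1 is Thursday.
2094: Friday
2095: Saturday
2096: Sunday (leap)
2097: Tuesday
2098: Wednesday
2099: Thursday
2099 begins on a Thursday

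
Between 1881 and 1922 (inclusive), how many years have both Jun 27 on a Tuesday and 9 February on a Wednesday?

1

Check each year's weekday for Jun 27 and 9 February:
  1881: Mon/Wed  1882: Tue/Thu  1883: Wed/Fri  1884: Fri/Sat  1885: Sat/Mon  1886: Sun/Tue  1887: Mon/Wed  1888: Wed/Thu  1889: Thu/Sat  1890: Fri/Sun  1891: Sat/Mon  1892: Mon/Tue  1893: Tue/Thu  1894: Wed/Fri  …(14 more)…  1909: Sun/Tue  1910: Mon/Wed  1911: Tue/Thu  1912: Thu/Fri  1913: Fri/Sun  1914: Sat/Mon  1915: Sun/Tue  1916: Tue/Wed ✓  1917: Wed/Fri  1918: Thu/Sat  1919: Fri/Sun  1920: Sun/Mon  1921: Mon/Wed  1922: Tue/Thu
Both conditions hold in: 1916 — 1.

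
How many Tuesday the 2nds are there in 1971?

Check the 2nd of each month of 1971: Jan 2: Sat, Feb 2: Tue, Mar 2: Tue, Apr 2: Fri, May 2: Sun, Jun 2: Wed, Jul 2: Fri, Aug 2: Mon, Sep 2: Thu, Oct 2: Sat, Nov 2: Tue, Dec 2: Thu.
Tuesday occurs in February, March, November — 3 months.

3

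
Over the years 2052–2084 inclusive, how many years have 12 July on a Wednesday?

5

Track 12 July's weekday year by year (advancing +1, or +2 across a Feb 29):
  2052: Fri  2053: Sat (+1)  2054: Sun (+1)  2055: Mon (+1)  2056: Wed (+2) ✓
  2057: Thu (+1)  2058: Fri (+1)  2059: Sat (+1)  2060: Mon (+2)  2061: Tue (+1)
  2062: Wed (+1) ✓  2063: Thu (+1)  2064: Sat (+2)  2065: Sun (+1)  … (5 more years) …
  2071: Sun (+1)  2072: Tue (+2)  2073: Wed (+1) ✓  2074: Thu (+1)  2075: Fri (+1)
  2076: Sun (+2)  2077: Mon (+1)  2078: Tue (+1)  2079: Wed (+1) ✓  2080: Fri (+2)
  2081: Sat (+1)  2082: Sun (+1)  2083: Mon (+1)  2084: Wed (+2) ✓
Wednesday years: 2056, 2062, 2073, 2079, 2084 — 5 in total.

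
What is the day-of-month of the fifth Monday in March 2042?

31

March 1, 2042 is a Saturday, so the first Monday is the 3rd.
The fifth Monday is 3 + 28 = 31.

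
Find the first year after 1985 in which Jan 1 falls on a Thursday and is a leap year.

Jan 1 advances by 2 weekdays after a leap year and by 1 after a common year.
1985: Jan 1 is Tuesday.
1986: Wednesday
1987: Thursday
1988: Friday (leap)
1989: Sunday
1990: Monday
1991: Tuesday
1992: Wednesday (leap)
1993: Friday
1994: Saturday
1995: Sunday
1996: Monday (leap)
1997: Wednesday
1998: Thursday
1999: Friday
2000: Saturday (leap)
2001: Monday
2002: Tuesday
2003: Wednesday
2004: Thursday (leap)
2004 begins on a Thursday and is a leap year.

2004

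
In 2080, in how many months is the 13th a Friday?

Check the 13th of each month of 2080: Jan 13: Sat, Feb 13: Tue, Mar 13: Wed, Apr 13: Sat, May 13: Mon, Jun 13: Thu, Jul 13: Sat, Aug 13: Tue, Sep 13: Fri, Oct 13: Sun, Nov 13: Wed, Dec 13: Fri.
Friday occurs in September, December — 2 months.

2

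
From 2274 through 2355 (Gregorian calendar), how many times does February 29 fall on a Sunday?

3

Leap years in 2274–2355: 19 of them.
Feb 29 weekday advances by 5 (mod 7) from one leap year to the next four years later (or differs when a century non-leap intervenes).
Leap-day weekdays: 2276:Tue 2280:Sun✓ 2284:Fri 2288:Wed 2292:Mon 2296:Sat 2304:Mon 2308:Sat 2312:Thu 2316:Tue 2320:Sun✓ 2324:Fri 2328:Wed 2332:Mon 2336:Sat 2340:Thu 2344:Tue 2348:Sun✓ 2352:Fri
Sunday: 2280, 2320, 2348 → 3.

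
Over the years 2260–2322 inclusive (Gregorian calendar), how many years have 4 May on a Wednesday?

Track 4 May's weekday year by year (advancing +1, or +2 across a Feb 29):
  2260: Fri  2261: Sat (+1)  2262: Sun (+1)  2263: Mon (+1)  2264: Wed (+2) ✓
  2265: Thu (+1)  2266: Fri (+1)  2267: Sat (+1)  2268: Mon (+2)  2269: Tue (+1)
  2270: Wed (+1) ✓  2271: Thu (+1)  2272: Sat (+2)  2273: Sun (+1)  … (35 more years) …
  2309: Tue (+1)  2310: Wed (+1) ✓  2311: Thu (+1)  2312: Sat (+2)  2313: Sun (+1)
  2314: Mon (+1)  2315: Tue (+1)  2316: Thu (+2)  2317: Fri (+1)  2318: Sat (+1)
  2319: Sun (+1)  2320: Tue (+2)  2321: Wed (+1) ✓  2322: Thu (+1)
Wednesday years: 2264, 2270, 2281, 2287, 2292, 2298, 2304, 2310, 2321 — 9 in total.

9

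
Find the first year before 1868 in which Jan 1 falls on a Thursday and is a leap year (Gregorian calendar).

Jan 1 advances by 2 weekdays after a leap year and by 1 after a common year.
1868: Jan 1 is Wednesday (leap).
1867: Tuesday
1866: Monday
1865: Sunday
1864: Friday (leap)
1863: Thursday
1862: Wednesday
1861: Tuesday
1860: Sunday (leap)
1859: Saturday
1858: Friday
1857: Thursday
1856: Tuesday (leap)
1855: Monday
1854: Sunday
1853: Saturday
1852: Thursday (leap)
1852 begins on a Thursday and is a leap year.

1852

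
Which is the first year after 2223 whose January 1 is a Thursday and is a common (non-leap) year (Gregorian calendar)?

Jan 1 advances by 2 weekdays after a leap year and by 1 after a common year.
2223: Jan 1 is Wednesday.
2224: Thursday (leap)
2225: Saturday
2226: Sunday
2227: Monday
2228: Tuesday (leap)
2229: Thursday
2229 begins on a Thursday and is a common year.

2229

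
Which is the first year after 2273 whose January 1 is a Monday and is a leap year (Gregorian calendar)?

2312

Jan 1 advances by 2 weekdays after a leap year and by 1 after a common year.
2273: Jan 1 is Wednesday.
2274: Thursday
2275: Friday
2276: Saturday (leap)
2277: Monday
2278: Tuesday
2279: Wednesday
2280: Thursday (leap)
2281: Saturday
2282: Sunday
2283: Monday
2284: Tuesday (leap)
2285: Thursday
2286: Friday
2287: Saturday
2288: Sunday (leap)
2289: Tuesday
2290: Wednesday
2291: Thursday
2292: Friday (leap)
2293: Sunday
2294: Monday
2295: Tuesday
2296: Wednesday (leap)
2297: Friday
2298: Saturday
2299: Sunday
2300: Monday
2301: Tuesday
2302: Wednesday
2303: Thursday
2304: Friday (leap)
2305: Sunday
2306: Monday
2307: Tuesday
2308: Wednesday (leap)
2309: Friday
2310: Saturday
2311: Sunday
2312: Monday (leap)
2312 begins on a Monday and is a leap year.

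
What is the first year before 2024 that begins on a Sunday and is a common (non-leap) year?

2023

Jan 1 advances by 2 weekdays after a leap year and by 1 after a common year.
2024: Jan 1 is Monday (leap).
2023: Sunday
2023 begins on a Sunday and is a common year.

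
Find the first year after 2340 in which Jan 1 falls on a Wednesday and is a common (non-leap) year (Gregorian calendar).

2341

Jan 1 advances by 2 weekdays after a leap year and by 1 after a common year.
2340: Jan 1 is Monday (leap).
2341: Wednesday
2341 begins on a Wednesday and is a common year.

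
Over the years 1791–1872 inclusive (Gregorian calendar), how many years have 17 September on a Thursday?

Track 17 September's weekday year by year (advancing +1, or +2 across a Feb 29):
  1791: Sat  1792: Mon (+2)  1793: Tue (+1)  1794: Wed (+1)  1795: Thu (+1) ✓
  1796: Sat (+2)  1797: Sun (+1)  1798: Mon (+1)  1799: Tue (+1)  1800: Wed (+1)
  1801: Thu (+1) ✓  1802: Fri (+1)  1803: Sat (+1)  1804: Mon (+2)  … (54 more years) …
  1859: Sat (+1)  1860: Mon (+2)  1861: Tue (+1)  1862: Wed (+1)  1863: Thu (+1) ✓
  1864: Sat (+2)  1865: Sun (+1)  1866: Mon (+1)  1867: Tue (+1)  1868: Thu (+2) ✓
  1869: Fri (+1)  1870: Sat (+1)  1871: Sun (+1)  1872: Tue (+2)
Thursday years: 1795, 1801, 1807, 1812, 1818, 1829, 1835, 1840, 1846, 1857, 1863, 1868 — 12 in total.

12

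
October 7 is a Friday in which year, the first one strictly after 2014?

From one year to the next, a fixed date's weekday advances by 1, or by 2 when a Feb 29 lies between the two dates.
2014: October 7 is Tuesday.
2015: Wednesday (+1)
2016: Friday (+2)
October 7 falls on a Friday in 2016.

2016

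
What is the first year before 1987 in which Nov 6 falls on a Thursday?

From one year to the next, a fixed date's weekday advances by 1, or by 2 when a Feb 29 lies between the two dates.
1987: November 6 is Friday.
1986: Thursday (−1)
Nov 6 falls on a Thursday in 1986.

1986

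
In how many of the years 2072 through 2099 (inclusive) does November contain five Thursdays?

November has 30 days; it has five Thursdays when Thursday falls among the first (month-length − 28) days — i.e. when November 1 is one of Thursday/Wednesday.
November 1 by year: 2072:Tue 2073:Wed✓ 2074:Thu✓ 2075:Fri 2076:Sun 2077:Mon 2078:Tue 2079:Wed✓ 2080:Fri 2081:Sat 2082:Sun 2083:Mon 2084:Wed✓ 2085:Thu✓ 2086:Fri 2087:Sat 2088:Mon 2089:Tue 2090:Wed✓ 2091:Thu✓ 2092:Sat 2093:Sun 2094:Mon 2095:Tue 2096:Thu✓ 2097:Fri 2098:Sat 2099:Sun
Years with five Thursdays: 2073, 2074, 2079, 2084, 2085, 2090, 2091, 2096 → 8.

8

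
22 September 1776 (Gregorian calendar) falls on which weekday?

Sunday

January 1, 1776 is a Monday.
September 22 is day 266 of the year, i.e. 265 days after Jan 1.
265 mod 7 = 6, so advance 6 weekdays from Monday: Sunday.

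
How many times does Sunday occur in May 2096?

4

May 2096 has 31 days and begins on Tuesday.
The first Sunday is May 6.
Sundays fall on 6, 13, 20, 27 — that's 4.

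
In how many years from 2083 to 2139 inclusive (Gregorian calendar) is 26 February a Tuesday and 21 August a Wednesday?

Check each year's weekday for 26 February and 21 August:
  2083: Fri/Sat  2084: Sat/Mon  2085: Mon/Tue  2086: Tue/Wed ✓  2087: Wed/Thu  2088: Thu/Sat  2089: Sat/Sun  2090: Sun/Mon  2091: Mon/Tue  2092: Tue/Thu  2093: Thu/Fri  2094: Fri/Sat  2095: Sat/Sun  2096: Sun/Tue  …(29 more)…  2126: Tue/Wed ✓  2127: Wed/Thu  2128: Thu/Sat  2129: Sat/Sun  2130: Sun/Mon  2131: Mon/Tue  2132: Tue/Thu  2133: Thu/Fri  2134: Fri/Sat  2135: Sat/Sun  2136: Sun/Tue  2137: Tue/Wed ✓  2138: Wed/Thu  2139: Thu/Fri
Both conditions hold in: 2086, 2097, 2109, 2115, 2126, 2137 — 6.

6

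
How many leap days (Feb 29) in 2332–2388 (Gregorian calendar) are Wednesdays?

2

Leap years in 2332–2388: 15 of them.
Feb 29 weekday advances by 5 (mod 7) from one leap year to the next four years later (or differs when a century non-leap intervenes).
Leap-day weekdays: 2332:Mon 2336:Sat 2340:Thu 2344:Tue 2348:Sun 2352:Fri 2356:Wed✓ 2360:Mon 2364:Sat 2368:Thu 2372:Tue 2376:Sun 2380:Fri 2384:Wed✓ 2388:Mon
Wednesday: 2356, 2384 → 2.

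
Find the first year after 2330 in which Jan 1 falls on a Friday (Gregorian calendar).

2332

Jan 1 advances by 2 weekdays after a leap year and by 1 after a common year.
2330: Jan 1 is Wednesday.
2331: Thursday
2332: Friday (leap)
2332 begins on a Friday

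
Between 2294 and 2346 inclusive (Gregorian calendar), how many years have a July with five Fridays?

July has 31 days; it has five Fridays when Friday falls among the first (month-length − 28) days — i.e. when July 1 is one of Friday/Thursday/Wednesday.
July 1 by year: 2294:Sun 2295:Mon 2296:Wed✓ 2297:Thu✓ 2298:Fri✓ 2299:Sat 2300:Sun 2301:Mon 2302:Tue 2303:Wed✓ 2304:Fri✓ 2305:Sat 2306:Sun 2307:Mon 2308:Wed✓ …(23 more)… 2332:Fri✓ 2333:Sat 2334:Sun 2335:Mon 2336:Wed✓ 2337:Thu✓ 2338:Fri✓ 2339:Sat 2340:Mon 2341:Tue 2342:Wed✓ 2343:Thu✓ 2344:Sat 2345:Sun 2346:Mon
Years with five Fridays: 2296, 2297, 2298, 2303, 2304, 2308, 2309, 2310, 2314, 2315, 2320, 2321, 2325, 2326, 2327, 2331, 2332, 2336, 2337, 2338, 2342, 2343 → 22.

22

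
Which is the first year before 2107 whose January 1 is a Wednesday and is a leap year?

2076

Jan 1 advances by 2 weekdays after a leap year and by 1 after a common year.
2107: Jan 1 is Saturday.
2106: Friday
2105: Thursday
2104: Tuesday (leap)
2103: Monday
2102: Sunday
2101: Saturday
2100: Friday
2099: Thursday
2098: Wednesday
2097: Tuesday
2096: Sunday (leap)
2095: Saturday
2094: Friday
2093: Thursday
2092: Tuesday (leap)
2091: Monday
2090: Sunday
2089: Saturday
2088: Thursday (leap)
2087: Wednesday
2086: Tuesday
2085: Monday
2084: Saturday (leap)
2083: Friday
2082: Thursday
2081: Wednesday
2080: Monday (leap)
2079: Sunday
2078: Saturday
2077: Friday
2076: Wednesday (leap)
2076 begins on a Wednesday and is a leap year.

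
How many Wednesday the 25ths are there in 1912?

2

Check the 25th of each month of 1912: Jan 25: Thu, Feb 25: Sun, Mar 25: Mon, Apr 25: Thu, May 25: Sat, Jun 25: Tue, Jul 25: Thu, Aug 25: Sun, Sep 25: Wed, Oct 25: Fri, Nov 25: Mon, Dec 25: Wed.
Wednesday occurs in September, December — 2 months.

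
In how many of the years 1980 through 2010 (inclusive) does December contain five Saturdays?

December has 31 days; it has five Saturdays when Saturday falls among the first (month-length − 28) days — i.e. when December 1 is one of Saturday/Friday/Thursday.
December 1 by year: 1980:Mon 1981:Tue 1982:Wed 1983:Thu✓ 1984:Sat✓ 1985:Sun 1986:Mon 1987:Tue 1988:Thu✓ 1989:Fri✓ 1990:Sat✓ 1991:Sun 1992:Tue 1993:Wed 1994:Thu✓ 1995:Fri✓ 1996:Sun 1997:Mon 1998:Tue 1999:Wed 2000:Fri✓ 2001:Sat✓ 2002:Sun 2003:Mon 2004:Wed 2005:Thu✓ 2006:Fri✓ 2007:Sat✓ 2008:Mon 2009:Tue 2010:Wed
Years with five Saturdays: 1983, 1984, 1988, 1989, 1990, 1994, 1995, 2000, 2001, 2005, 2006, 2007 → 12.

12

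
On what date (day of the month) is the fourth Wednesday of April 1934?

25

April 1, 1934 is a Sunday, so the first Wednesday is the 4th.
The fourth Wednesday is 4 + 21 = 25.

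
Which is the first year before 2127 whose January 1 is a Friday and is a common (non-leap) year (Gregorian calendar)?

Jan 1 advances by 2 weekdays after a leap year and by 1 after a common year.
2127: Jan 1 is Wednesday.
2126: Tuesday
2125: Monday
2124: Saturday (leap)
2123: Friday
2123 begins on a Friday and is a common year.

2123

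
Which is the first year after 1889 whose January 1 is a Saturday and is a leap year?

Jan 1 advances by 2 weekdays after a leap year and by 1 after a common year.
1889: Jan 1 is Tuesday.
1890: Wednesday
1891: Thursday
1892: Friday (leap)
1893: Sunday
1894: Monday
1895: Tuesday
1896: Wednesday (leap)
1897: Friday
1898: Saturday
1899: Sunday
1900: Monday
1901: Tuesday
1902: Wednesday
1903: Thursday
1904: Friday (leap)
1905: Sunday
1906: Monday
1907: Tuesday
1908: Wednesday (leap)
1909: Friday
1910: Saturday
1911: Sunday
1912: Monday (leap)
1913: Wednesday
1914: Thursday
1915: Friday
1916: Saturday (leap)
1916 begins on a Saturday and is a leap year.

1916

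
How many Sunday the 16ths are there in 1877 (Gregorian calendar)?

Check the 16th of each month of 1877: Jan 16: Tue, Feb 16: Fri, Mar 16: Fri, Apr 16: Mon, May 16: Wed, Jun 16: Sat, Jul 16: Mon, Aug 16: Thu, Sep 16: Sun, Oct 16: Tue, Nov 16: Fri, Dec 16: Sun.
Sunday occurs in September, December — 2 months.

2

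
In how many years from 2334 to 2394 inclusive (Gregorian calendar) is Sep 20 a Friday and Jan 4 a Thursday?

2

Check each year's weekday for Sep 20 and Jan 4:
  2334: Thu/Thu  2335: Fri/Fri  2336: Sun/Sat  2337: Mon/Mon  2338: Tue/Tue  2339: Wed/Wed  2340: Fri/Thu ✓  2341: Sat/Sat  2342: Sun/Sun  2343: Mon/Mon  2344: Wed/Tue  2345: Thu/Thu  2346: Fri/Fri  2347: Sat/Sat  …(33 more)…  2381: Sun/Sun  2382: Mon/Mon  2383: Tue/Tue  2384: Thu/Wed  2385: Fri/Fri  2386: Sat/Sat  2387: Sun/Sun  2388: Tue/Mon  2389: Wed/Wed  2390: Thu/Thu  2391: Fri/Fri  2392: Sun/Sat  2393: Mon/Mon  2394: Tue/Tue
Both conditions hold in: 2340, 2368 — 2.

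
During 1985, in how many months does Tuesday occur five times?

A month of length L has five Tuesdays iff its first Tuesday is on day ≤ L−28 (so day 1–3 in a 31-day month, 1–2 in a 30-day month, day 1 in a leap February).
Checking each month of 1985: Jan starts Tue (31d) ✓; Feb starts Fri (28d); Mar starts Fri (31d); Apr starts Mon (30d) ✓; May starts Wed (31d); Jun starts Sat (30d); Jul starts Mon (31d) ✓; Aug starts Thu (31d); Sep starts Sun (30d); Oct starts Tue (31d) ✓; Nov starts Fri (30d); Dec starts Sun (31d) ✓.
Five-Tuesday months: January, April, July, October, December → 5.

5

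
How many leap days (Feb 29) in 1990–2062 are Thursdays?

Leap years in 1990–2062: 18 of them.
Feb 29 weekday advances by 5 (mod 7) from one leap year to the next four years later (or differs when a century non-leap intervenes).
Leap-day weekdays: 1992:Sat 1996:Thu✓ 2000:Tue 2004:Sun 2008:Fri 2012:Wed 2016:Mon 2020:Sat 2024:Thu✓ 2028:Tue 2032:Sun 2036:Fri 2040:Wed 2044:Mon 2048:Sat 2052:Thu✓ 2056:Tue 2060:Sun
Thursday: 1996, 2024, 2052 → 3.

3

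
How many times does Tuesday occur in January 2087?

4

January 2087 has 31 days and begins on Wednesday.
The first Tuesday is January 7.
Tuesdays fall on 7, 14, 21, 28 — that's 4.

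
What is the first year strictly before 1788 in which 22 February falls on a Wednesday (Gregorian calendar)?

From one year to the next, a fixed date's weekday advances by 1, or by 2 when a Feb 29 lies between the two dates.
1788: February 22 is Friday.
1787: Thursday (−1)
1786: Wednesday (−1)
22 February falls on a Wednesday in 1786.

1786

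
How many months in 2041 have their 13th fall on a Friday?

2

Check the 13th of each month of 2041: Jan 13: Sun, Feb 13: Wed, Mar 13: Wed, Apr 13: Sat, May 13: Mon, Jun 13: Thu, Jul 13: Sat, Aug 13: Tue, Sep 13: Fri, Oct 13: Sun, Nov 13: Wed, Dec 13: Fri.
Friday occurs in September, December — 2 months.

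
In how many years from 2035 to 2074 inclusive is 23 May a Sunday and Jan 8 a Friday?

Check each year's weekday for 23 May and Jan 8:
  2035: Wed/Mon  2036: Fri/Tue  2037: Sat/Thu  2038: Sun/Fri ✓  2039: Mon/Sat  2040: Wed/Sun  2041: Thu/Tue  2042: Fri/Wed  2043: Sat/Thu  2044: Mon/Fri  2045: Tue/Sun  2046: Wed/Mon  2047: Thu/Tue  2048: Sat/Wed  …(12 more)…  2061: Mon/Sat  2062: Tue/Sun  2063: Wed/Mon  2064: Fri/Tue  2065: Sat/Thu  2066: Sun/Fri ✓  2067: Mon/Sat  2068: Wed/Sun  2069: Thu/Tue  2070: Fri/Wed  2071: Sat/Thu  2072: Mon/Fri  2073: Tue/Sun  2074: Wed/Mon
Both conditions hold in: 2038, 2049, 2055, 2066 — 4.

4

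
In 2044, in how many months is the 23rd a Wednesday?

2

Check the 23rd of each month of 2044: Jan 23: Sat, Feb 23: Tue, Mar 23: Wed, Apr 23: Sat, May 23: Mon, Jun 23: Thu, Jul 23: Sat, Aug 23: Tue, Sep 23: Fri, Oct 23: Sun, Nov 23: Wed, Dec 23: Fri.
Wednesday occurs in March, November — 2 months.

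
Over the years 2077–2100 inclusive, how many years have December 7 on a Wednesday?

Track December 7's weekday year by year (advancing +1, or +2 across a Feb 29):
  2077: Tue  2078: Wed (+1) ✓  2079: Thu (+1)  2080: Sat (+2)  2081: Sun (+1)
  2082: Mon (+1)  2083: Tue (+1)  2084: Thu (+2)  2085: Fri (+1)  2086: Sat (+1)
  2087: Sun (+1)  2088: Tue (+2)  2089: Wed (+1) ✓  2090: Thu (+1)  2091: Fri (+1)
  2092: Sun (+2)  2093: Mon (+1)  2094: Tue (+1)  2095: Wed (+1) ✓  2096: Fri (+2)
  2097: Sat (+1)  2098: Sun (+1)  2099: Mon (+1)  2100: Tue (+1)
Wednesday years: 2078, 2089, 2095 — 3 in total.

3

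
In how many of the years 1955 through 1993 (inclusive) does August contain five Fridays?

17

August has 31 days; it has five Fridays when Friday falls among the first (month-length − 28) days — i.e. when August 1 is one of Friday/Thursday/Wednesday.
August 1 by year: 1955:Mon 1956:Wed✓ 1957:Thu✓ 1958:Fri✓ 1959:Sat 1960:Mon 1961:Tue 1962:Wed✓ 1963:Thu✓ 1964:Sat 1965:Sun 1966:Mon 1967:Tue 1968:Thu✓ 1969:Fri✓ …(9 more)… 1979:Wed✓ 1980:Fri✓ 1981:Sat 1982:Sun 1983:Mon 1984:Wed✓ 1985:Thu✓ 1986:Fri✓ 1987:Sat 1988:Mon 1989:Tue 1990:Wed✓ 1991:Thu✓ 1992:Sat 1993:Sun
Years with five Fridays: 1956, 1957, 1958, 1962, 1963, 1968, 1969, 1973, 1974, 1975, 1979, 1980, 1984, 1985, 1986, 1990, 1991 → 17.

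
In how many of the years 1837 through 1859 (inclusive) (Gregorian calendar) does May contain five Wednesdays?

10

May has 31 days; it has five Wednesdays when Wednesday falls among the first (month-length − 28) days — i.e. when May 1 is one of Wednesday/Tuesday/Monday.
May 1 by year: 1837:Mon✓ 1838:Tue✓ 1839:Wed✓ 1840:Fri 1841:Sat 1842:Sun 1843:Mon✓ 1844:Wed✓ 1845:Thu 1846:Fri 1847:Sat 1848:Mon✓ 1849:Tue✓ 1850:Wed✓ 1851:Thu 1852:Sat 1853:Sun 1854:Mon✓ 1855:Tue✓ 1856:Thu 1857:Fri 1858:Sat 1859:Sun
Years with five Wednesdays: 1837, 1838, 1839, 1843, 1844, 1848, 1849, 1850, 1854, 1855 → 10.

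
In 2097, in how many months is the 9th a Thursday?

Check the 9th of each month of 2097: Jan 9: Wed, Feb 9: Sat, Mar 9: Sat, Apr 9: Tue, May 9: Thu, Jun 9: Sun, Jul 9: Tue, Aug 9: Fri, Sep 9: Mon, Oct 9: Wed, Nov 9: Sat, Dec 9: Mon.
Thursday occurs in May — 1 month.

1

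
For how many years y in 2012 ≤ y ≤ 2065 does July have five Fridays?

22

July has 31 days; it has five Fridays when Friday falls among the first (month-length − 28) days — i.e. when July 1 is one of Friday/Thursday/Wednesday.
July 1 by year: 2012:Sun 2013:Mon 2014:Tue 2015:Wed✓ 2016:Fri✓ 2017:Sat 2018:Sun 2019:Mon 2020:Wed✓ 2021:Thu✓ 2022:Fri✓ 2023:Sat 2024:Mon 2025:Tue 2026:Wed✓ …(24 more)… 2051:Sat 2052:Mon 2053:Tue 2054:Wed✓ 2055:Thu✓ 2056:Sat 2057:Sun 2058:Mon 2059:Tue 2060:Thu✓ 2061:Fri✓ 2062:Sat 2063:Sun 2064:Tue 2065:Wed✓
Years with five Fridays: 2015, 2016, 2020, 2021, 2022, 2026, 2027, 2032, 2033, 2037, 2038, 2039, 2043, 2044, 2048, 2049, 2050, 2054, 2055, 2060, 2061, 2065 → 22.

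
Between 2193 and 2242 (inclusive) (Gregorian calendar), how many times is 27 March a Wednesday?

Track 27 March's weekday year by year (advancing +1, or +2 across a Feb 29):
  2193: Wed ✓  2194: Thu (+1)  2195: Fri (+1)  2196: Sun (+2)  2197: Mon (+1)
  2198: Tue (+1)  2199: Wed (+1) ✓  2200: Thu (+1)  2201: Fri (+1)  2202: Sat (+1)
  2203: Sun (+1)  2204: Tue (+2)  2205: Wed (+1) ✓  2206: Thu (+1)  … (22 more years) …
  2229: Fri (+1)  2230: Sat (+1)  2231: Sun (+1)  2232: Tue (+2)  2233: Wed (+1) ✓
  2234: Thu (+1)  2235: Fri (+1)  2236: Sun (+2)  2237: Mon (+1)  2238: Tue (+1)
  2239: Wed (+1) ✓  2240: Fri (+2)  2241: Sat (+1)  2242: Sun (+1)
Wednesday years: 2193, 2199, 2205, 2211, 2216, 2222, 2233, 2239 — 8 in total.

8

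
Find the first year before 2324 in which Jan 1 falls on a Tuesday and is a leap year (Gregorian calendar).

2284

Jan 1 advances by 2 weekdays after a leap year and by 1 after a common year.
2324: Jan 1 is Tuesday (leap).
2323: Monday
2322: Sunday
2321: Saturday
2320: Thursday (leap)
2319: Wednesday
2318: Tuesday
2317: Monday
2316: Saturday (leap)
2315: Friday
2314: Thursday
2313: Wednesday
2312: Monday (leap)
2311: Sunday
2310: Saturday
2309: Friday
2308: Wednesday (leap)
2307: Tuesday
2306: Monday
2305: Sunday
2304: Friday (leap)
2303: Thursday
2302: Wednesday
2301: Tuesday
2300: Monday
2299: Sunday
2298: Saturday
2297: Friday
2296: Wednesday (leap)
2295: Tuesday
2294: Monday
2293: Sunday
2292: Friday (leap)
2291: Thursday
2290: Wednesday
2289: Tuesday
2288: Sunday (leap)
2287: Saturday
2286: Friday
2285: Thursday
2284: Tuesday (leap)
2284 begins on a Tuesday and is a leap year.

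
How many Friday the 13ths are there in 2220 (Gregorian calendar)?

1

Check the 13th of each month of 2220: Jan 13: Thu, Feb 13: Sun, Mar 13: Mon, Apr 13: Thu, May 13: Sat, Jun 13: Tue, Jul 13: Thu, Aug 13: Sun, Sep 13: Wed, Oct 13: Fri, Nov 13: Mon, Dec 13: Wed.
Friday occurs in October — 1 month.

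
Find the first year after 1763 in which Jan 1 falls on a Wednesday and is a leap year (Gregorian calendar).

1772

Jan 1 advances by 2 weekdays after a leap year and by 1 after a common year.
1763: Jan 1 is Saturday.
1764: Sunday (leap)
1765: Tuesday
1766: Wednesday
1767: Thursday
1768: Friday (leap)
1769: Sunday
1770: Monday
1771: Tuesday
1772: Wednesday (leap)
1772 begins on a Wednesday and is a leap year.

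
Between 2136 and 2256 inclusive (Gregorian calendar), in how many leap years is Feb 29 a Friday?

4

Leap years in 2136–2256: 30 of them.
Feb 29 weekday advances by 5 (mod 7) from one leap year to the next four years later (or differs when a century non-leap intervenes).
Leap-day weekdays: 2136:Wed 2140:Mon 2144:Sat 2148:Thu 2152:Tue 2156:Sun 2160:Fri✓ 2164:Wed 2168:Mon 2172:Sat 2176:Thu 2180:Tue 2184:Sun …(4 more)… 2208:Mon 2212:Sat 2216:Thu 2220:Tue 2224:Sun 2228:Fri✓ 2232:Wed 2236:Mon 2240:Sat 2244:Thu 2248:Tue 2252:Sun 2256:Fri✓
Friday: 2160, 2188, 2228, 2256 → 4.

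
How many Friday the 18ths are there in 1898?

Check the 18th of each month of 1898: Jan 18: Tue, Feb 18: Fri, Mar 18: Fri, Apr 18: Mon, May 18: Wed, Jun 18: Sat, Jul 18: Mon, Aug 18: Thu, Sep 18: Sun, Oct 18: Tue, Nov 18: Fri, Dec 18: Sun.
Friday occurs in February, March, November — 3 months.

3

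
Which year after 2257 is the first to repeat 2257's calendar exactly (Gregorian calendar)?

Two years share a calendar iff Jan 1 falls on the same weekday and both are leap or both are common. 2257: Jan 1 is Thursday, common year.
2258: Jan 1 Friday, common
2259: Jan 1 Saturday, common
2260: Jan 1 Sunday, leap
2261: Jan 1 Tuesday, common
2262: Jan 1 Wednesday, common
2263: Jan 1 Thursday, common
2263 matches on both conditions.

2263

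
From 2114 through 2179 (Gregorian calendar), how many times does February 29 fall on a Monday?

2

Leap years in 2114–2179: 16 of them.
Feb 29 weekday advances by 5 (mod 7) from one leap year to the next four years later (or differs when a century non-leap intervenes).
Leap-day weekdays: 2116:Sat 2120:Thu 2124:Tue 2128:Sun 2132:Fri 2136:Wed 2140:Mon✓ 2144:Sat 2148:Thu 2152:Tue 2156:Sun 2160:Fri 2164:Wed 2168:Mon✓ 2172:Sat 2176:Thu
Monday: 2140, 2168 → 2.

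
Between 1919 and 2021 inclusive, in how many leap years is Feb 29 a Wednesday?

Leap years in 1919–2021: 26 of them.
Feb 29 weekday advances by 5 (mod 7) from one leap year to the next four years later (or differs when a century non-leap intervenes).
Leap-day weekdays: 1920:Sun 1924:Fri 1928:Wed✓ 1932:Mon 1936:Sat 1940:Thu 1944:Tue 1948:Sun 1952:Fri 1956:Wed✓ 1960:Mon 1964:Sat 1968:Thu 1972:Tue 1976:Sun 1980:Fri 1984:Wed✓ 1988:Mon 1992:Sat 1996:Thu 2000:Tue 2004:Sun 2008:Fri 2012:Wed✓ 2016:Mon 2020:Sat
Wednesday: 1928, 1956, 1984, 2012 → 4.

4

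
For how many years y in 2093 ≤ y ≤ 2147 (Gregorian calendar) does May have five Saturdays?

May has 31 days; it has five Saturdays when Saturday falls among the first (month-length − 28) days — i.e. when May 1 is one of Saturday/Friday/Thursday.
May 1 by year: 2093:Fri✓ 2094:Sat✓ 2095:Sun 2096:Tue 2097:Wed 2098:Thu✓ 2099:Fri✓ 2100:Sat✓ 2101:Sun 2102:Mon 2103:Tue 2104:Thu✓ 2105:Fri✓ 2106:Sat✓ 2107:Sun …(25 more)… 2133:Fri✓ 2134:Sat✓ 2135:Sun 2136:Tue 2137:Wed 2138:Thu✓ 2139:Fri✓ 2140:Sun 2141:Mon 2142:Tue 2143:Wed 2144:Fri✓ 2145:Sat✓ 2146:Sun 2147:Mon
Years with five Saturdays: 2093, 2094, 2098, 2099, 2100, 2104, 2105, 2106, 2110, 2111, 2116, 2117, 2121, 2122, 2123, 2127, 2128, 2132, 2133, 2134, 2138, 2139, 2144, 2145 → 24.

24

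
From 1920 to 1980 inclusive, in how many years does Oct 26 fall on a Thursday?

9

Track Oct 26's weekday year by year (advancing +1, or +2 across a Feb 29):
  1920: Tue  1921: Wed (+1)  1922: Thu (+1) ✓  1923: Fri (+1)  1924: Sun (+2)
  1925: Mon (+1)  1926: Tue (+1)  1927: Wed (+1)  1928: Fri (+2)  1929: Sat (+1)
  1930: Sun (+1)  1931: Mon (+1)  1932: Wed (+2)  1933: Thu (+1) ✓  … (33 more years) …
  1967: Thu (+1) ✓  1968: Sat (+2)  1969: Sun (+1)  1970: Mon (+1)  1971: Tue (+1)
  1972: Thu (+2) ✓  1973: Fri (+1)  1974: Sat (+1)  1975: Sun (+1)  1976: Tue (+2)
  1977: Wed (+1)  1978: Thu (+1) ✓  1979: Fri (+1)  1980: Sun (+2)
Thursday years: 1922, 1933, 1939, 1944, 1950, 1961, 1967, 1972, 1978 — 9 in total.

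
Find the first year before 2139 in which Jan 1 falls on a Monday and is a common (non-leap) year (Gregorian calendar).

Jan 1 advances by 2 weekdays after a leap year and by 1 after a common year.
2139: Jan 1 is Thursday.
2138: Wednesday
2137: Tuesday
2136: Sunday (leap)
2135: Saturday
2134: Friday
2133: Thursday
2132: Tuesday (leap)
2131: Monday
2131 begins on a Monday and is a common year.

2131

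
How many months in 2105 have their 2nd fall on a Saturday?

1

Check the 2nd of each month of 2105: Jan 2: Fri, Feb 2: Mon, Mar 2: Mon, Apr 2: Thu, May 2: Sat, Jun 2: Tue, Jul 2: Thu, Aug 2: Sun, Sep 2: Wed, Oct 2: Fri, Nov 2: Mon, Dec 2: Wed.
Saturday occurs in May — 1 month.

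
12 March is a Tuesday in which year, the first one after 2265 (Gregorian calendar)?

From one year to the next, a fixed date's weekday advances by 1, or by 2 when a Feb 29 lies between the two dates.
2265: March 12 is Sunday.
2266: Monday (+1)
2267: Tuesday (+1)
12 March falls on a Tuesday in 2267.

2267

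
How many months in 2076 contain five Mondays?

A month of length L has five Mondays iff its first Monday is on day ≤ L−28 (so day 1–3 in a 31-day month, 1–2 in a 30-day month, day 1 in a leap February).
Checking each month of 2076: Jan starts Wed (31d); Feb starts Sat (29d); Mar starts Sun (31d) ✓; Apr starts Wed (30d); May starts Fri (31d); Jun starts Mon (30d) ✓; Jul starts Wed (31d); Aug starts Sat (31d) ✓; Sep starts Tue (30d); Oct starts Thu (31d); Nov starts Sun (30d) ✓; Dec starts Tue (31d).
Five-Monday months: March, June, August, November → 4.

4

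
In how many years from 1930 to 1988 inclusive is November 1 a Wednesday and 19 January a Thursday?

Check each year's weekday for November 1 and 19 January:
  1930: Sat/Sun  1931: Sun/Mon  1932: Tue/Tue  1933: Wed/Thu ✓  1934: Thu/Fri  1935: Fri/Sat  1936: Sun/Sun  1937: Mon/Tue  1938: Tue/Wed  1939: Wed/Thu ✓  1940: Fri/Fri  1941: Sat/Sun  1942: Sun/Mon  1943: Mon/Tue  …(31 more)…  1975: Sat/Sun  1976: Mon/Mon  1977: Tue/Wed  1978: Wed/Thu ✓  1979: Thu/Fri  1980: Sat/Sat  1981: Sun/Mon  1982: Mon/Tue  1983: Tue/Wed  1984: Thu/Thu  1985: Fri/Sat  1986: Sat/Sun  1987: Sun/Mon  1988: Tue/Tue
Both conditions hold in: 1933, 1939, 1950, 1961, 1967, 1978 — 6.

6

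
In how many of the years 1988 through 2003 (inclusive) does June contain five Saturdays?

5

June has 30 days; it has five Saturdays when Saturday falls among the first (month-length − 28) days — i.e. when June 1 is one of Saturday/Friday.
June 1 by year: 1988:Wed 1989:Thu 1990:Fri✓ 1991:Sat✓ 1992:Mon 1993:Tue 1994:Wed 1995:Thu 1996:Sat✓ 1997:Sun 1998:Mon 1999:Tue 2000:Thu 2001:Fri✓ 2002:Sat✓ 2003:Sun
Years with five Saturdays: 1990, 1991, 1996, 2001, 2002 → 5.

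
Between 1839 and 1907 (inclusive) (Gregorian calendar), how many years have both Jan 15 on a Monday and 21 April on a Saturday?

8

Check each year's weekday for Jan 15 and 21 April:
  1839: Tue/Sun  1840: Wed/Tue  1841: Fri/Wed  1842: Sat/Thu  1843: Sun/Fri  1844: Mon/Sun  1845: Wed/Mon  1846: Thu/Tue  1847: Fri/Wed  1848: Sat/Fri  1849: Mon/Sat ✓  1850: Tue/Sun  1851: Wed/Mon  1852: Thu/Wed  …(41 more)…  1894: Mon/Sat ✓  1895: Tue/Sun  1896: Wed/Tue  1897: Fri/Wed  1898: Sat/Thu  1899: Sun/Fri  1900: Mon/Sat ✓  1901: Tue/Sun  1902: Wed/Mon  1903: Thu/Tue  1904: Fri/Thu  1905: Sun/Fri  1906: Mon/Sat ✓  1907: Tue/Sun
Both conditions hold in: 1849, 1855, 1866, 1877, 1883, 1894, 1900, 1906 — 8.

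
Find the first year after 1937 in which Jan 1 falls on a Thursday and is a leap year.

1948

Jan 1 advances by 2 weekdays after a leap year and by 1 after a common year.
1937: Jan 1 is Friday.
1938: Saturday
1939: Sunday
1940: Monday (leap)
1941: Wednesday
1942: Thursday
1943: Friday
1944: Saturday (leap)
1945: Monday
1946: Tuesday
1947: Wednesday
1948: Thursday (leap)
1948 begins on a Thursday and is a leap year.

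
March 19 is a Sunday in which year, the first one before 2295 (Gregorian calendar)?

2293

From one year to the next, a fixed date's weekday advances by 1, or by 2 when a Feb 29 lies between the two dates.
2295: March 19 is Tuesday.
2294: Monday (−1)
2293: Sunday (−1)
March 19 falls on a Sunday in 2293.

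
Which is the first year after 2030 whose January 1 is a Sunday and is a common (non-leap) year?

2034

Jan 1 advances by 2 weekdays after a leap year and by 1 after a common year.
2030: Jan 1 is Tuesday.
2031: Wednesday
2032: Thursday (leap)
2033: Saturday
2034: Sunday
2034 begins on a Sunday and is a common year.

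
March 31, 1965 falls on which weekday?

January 1, 1965 is a Friday.
March 31 is day 90 of the year, i.e. 89 days after Jan 1.
89 mod 7 = 5, so advance 5 weekdays from Friday: Wednesday.

Wednesday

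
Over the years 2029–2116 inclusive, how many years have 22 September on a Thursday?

Track 22 September's weekday year by year (advancing +1, or +2 across a Feb 29):
  2029: Sat  2030: Sun (+1)  2031: Mon (+1)  2032: Wed (+2)  2033: Thu (+1) ✓
  2034: Fri (+1)  2035: Sat (+1)  2036: Mon (+2)  2037: Tue (+1)  2038: Wed (+1)
  2039: Thu (+1) ✓  2040: Sat (+2)  2041: Sun (+1)  2042: Mon (+1)  … (60 more years) …
  2103: Sat (+1)  2104: Mon (+2)  2105: Tue (+1)  2106: Wed (+1)  2107: Thu (+1) ✓
  2108: Sat (+2)  2109: Sun (+1)  2110: Mon (+1)  2111: Tue (+1)  2112: Thu (+2) ✓
  2113: Fri (+1)  2114: Sat (+1)  2115: Sun (+1)  2116: Tue (+2)
Thursday years: 2033, 2039, 2044, 2050, 2061, 2067, 2072, 2078, 2089, 2095, 2101, 2107, 2112 — 13 in total.

13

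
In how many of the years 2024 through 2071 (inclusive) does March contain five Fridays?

March has 31 days; it has five Fridays when Friday falls among the first (month-length − 28) days — i.e. when March 1 is one of Friday/Thursday/Wednesday.
March 1 by year: 2024:Fri✓ 2025:Sat 2026:Sun 2027:Mon 2028:Wed✓ 2029:Thu✓ 2030:Fri✓ 2031:Sat 2032:Mon 2033:Tue 2034:Wed✓ 2035:Thu✓ 2036:Sat 2037:Sun 2038:Mon …(18 more)… 2057:Thu✓ 2058:Fri✓ 2059:Sat 2060:Mon 2061:Tue 2062:Wed✓ 2063:Thu✓ 2064:Sat 2065:Sun 2066:Mon 2067:Tue 2068:Thu✓ 2069:Fri✓ 2070:Sat 2071:Sun
Years with five Fridays: 2024, 2028, 2029, 2030, 2034, 2035, 2040, 2041, 2045, 2046, 2047, 2051, 2052, 2056, 2057, 2058, 2062, 2063, 2068, 2069 → 20.

20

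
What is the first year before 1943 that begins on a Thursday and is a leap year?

Jan 1 advances by 2 weekdays after a leap year and by 1 after a common year.
1943: Jan 1 is Friday.
1942: Thursday
1941: Wednesday
1940: Monday (leap)
1939: Sunday
1938: Saturday
1937: Friday
1936: Wednesday (leap)
1935: Tuesday
1934: Monday
1933: Sunday
1932: Friday (leap)
1931: Thursday
1930: Wednesday
1929: Tuesday
1928: Sunday (leap)
1927: Saturday
1926: Friday
1925: Thursday
1924: Tuesday (leap)
1923: Monday
1922: Sunday
1921: Saturday
1920: Thursday (leap)
1920 begins on a Thursday and is a leap year.

1920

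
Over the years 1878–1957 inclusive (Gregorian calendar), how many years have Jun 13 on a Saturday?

11

Track Jun 13's weekday year by year (advancing +1, or +2 across a Feb 29):
  1878: Thu  1879: Fri (+1)  1880: Sun (+2)  1881: Mon (+1)  1882: Tue (+1)
  1883: Wed (+1)  1884: Fri (+2)  1885: Sat (+1) ✓  1886: Sun (+1)  1887: Mon (+1)
  1888: Wed (+2)  1889: Thu (+1)  1890: Fri (+1)  1891: Sat (+1) ✓  … (52 more years) …
  1944: Tue (+2)  1945: Wed (+1)  1946: Thu (+1)  1947: Fri (+1)  1948: Sun (+2)
  1949: Mon (+1)  1950: Tue (+1)  1951: Wed (+1)  1952: Fri (+2)  1953: Sat (+1) ✓
  1954: Sun (+1)  1955: Mon (+1)  1956: Wed (+2)  1957: Thu (+1)
Saturday years: 1885, 1891, 1896, 1903, 1908, 1914, 1925, 1931, 1936, 1942, 1953 — 11 in total.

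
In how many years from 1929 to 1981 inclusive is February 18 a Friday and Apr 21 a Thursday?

5

Check each year's weekday for February 18 and Apr 21:
  1929: Mon/Sun  1930: Tue/Mon  1931: Wed/Tue  1932: Thu/Thu  1933: Sat/Fri  1934: Sun/Sat  1935: Mon/Sun  1936: Tue/Tue  1937: Thu/Wed  1938: Fri/Thu ✓  1939: Sat/Fri  1940: Sun/Sun  1941: Tue/Mon  1942: Wed/Tue  …(25 more)…  1968: Sun/Sun  1969: Tue/Mon  1970: Wed/Tue  1971: Thu/Wed  1972: Fri/Fri  1973: Sun/Sat  1974: Mon/Sun  1975: Tue/Mon  1976: Wed/Wed  1977: Fri/Thu ✓  1978: Sat/Fri  1979: Sun/Sat  1980: Mon/Mon  1981: Wed/Tue
Both conditions hold in: 1938, 1949, 1955, 1966, 1977 — 5.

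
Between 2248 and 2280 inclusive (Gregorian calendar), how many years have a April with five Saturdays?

9

April has 30 days; it has five Saturdays when Saturday falls among the first (month-length − 28) days — i.e. when April 1 is one of Saturday/Friday.
April 1 by year: 2248:Sat✓ 2249:Sun 2250:Mon 2251:Tue 2252:Thu 2253:Fri✓ 2254:Sat✓ 2255:Sun 2256:Tue 2257:Wed 2258:Thu 2259:Fri✓ 2260:Sun 2261:Mon 2262:Tue …(3 more)… 2266:Sun 2267:Mon 2268:Wed 2269:Thu 2270:Fri✓ 2271:Sat✓ 2272:Mon 2273:Tue 2274:Wed 2275:Thu 2276:Sat✓ 2277:Sun 2278:Mon 2279:Tue 2280:Thu
Years with five Saturdays: 2248, 2253, 2254, 2259, 2264, 2265, 2270, 2271, 2276 → 9.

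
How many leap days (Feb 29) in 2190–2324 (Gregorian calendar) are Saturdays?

5

Leap years in 2190–2324: 32 of them.
Feb 29 weekday advances by 5 (mod 7) from one leap year to the next four years later (or differs when a century non-leap intervenes).
Leap-day weekdays: 2192:Wed 2196:Mon 2204:Wed 2208:Mon 2212:Sat✓ 2216:Thu 2220:Tue 2224:Sun 2228:Fri 2232:Wed 2236:Mon 2240:Sat✓ 2244:Thu …(6 more)… 2272:Thu 2276:Tue 2280:Sun 2284:Fri 2288:Wed 2292:Mon 2296:Sat✓ 2304:Mon 2308:Sat✓ 2312:Thu 2316:Tue 2320:Sun 2324:Fri
Saturday: 2212, 2240, 2268, 2296, 2308 → 5.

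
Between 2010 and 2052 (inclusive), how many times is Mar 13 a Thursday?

Track Mar 13's weekday year by year (advancing +1, or +2 across a Feb 29):
  2010: Sat  2011: Sun (+1)  2012: Tue (+2)  2013: Wed (+1)  2014: Thu (+1) ✓
  2015: Fri (+1)  2016: Sun (+2)  2017: Mon (+1)  2018: Tue (+1)  2019: Wed (+1)
  2020: Fri (+2)  2021: Sat (+1)  2022: Sun (+1)  2023: Mon (+1)  … (15 more years) …
  2039: Sun (+1)  2040: Tue (+2)  2041: Wed (+1)  2042: Thu (+1) ✓  2043: Fri (+1)
  2044: Sun (+2)  2045: Mon (+1)  2046: Tue (+1)  2047: Wed (+1)  2048: Fri (+2)
  2049: Sat (+1)  2050: Sun (+1)  2051: Mon (+1)  2052: Wed (+2)
Thursday years: 2014, 2025, 2031, 2036, 2042 — 5 in total.

5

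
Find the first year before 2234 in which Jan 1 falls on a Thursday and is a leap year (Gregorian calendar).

Jan 1 advances by 2 weekdays after a leap year and by 1 after a common year.
2234: Jan 1 is Wednesday.
2233: Tuesday
2232: Sunday (leap)
2231: Saturday
2230: Friday
2229: Thursday
2228: Tuesday (leap)
2227: Monday
2226: Sunday
2225: Saturday
2224: Thursday (leap)
2224 begins on a Thursday and is a leap year.

2224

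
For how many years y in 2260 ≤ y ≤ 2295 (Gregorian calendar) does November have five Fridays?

November has 30 days; it has five Fridays when Friday falls among the first (month-length − 28) days — i.e. when November 1 is one of Friday/Thursday.
November 1 by year: 2260:Thu✓ 2261:Fri✓ 2262:Sat 2263:Sun 2264:Tue 2265:Wed 2266:Thu✓ 2267:Fri✓ 2268:Sun 2269:Mon 2270:Tue 2271:Wed 2272:Fri✓ 2273:Sat 2274:Sun …(6 more)… 2281:Tue 2282:Wed 2283:Thu✓ 2284:Sat 2285:Sun 2286:Mon 2287:Tue 2288:Thu✓ 2289:Fri✓ 2290:Sat 2291:Sun 2292:Tue 2293:Wed 2294:Thu✓ 2295:Fri✓
Years with five Fridays: 2260, 2261, 2266, 2267, 2272, 2277, 2278, 2283, 2288, 2289, 2294, 2295 → 12.

12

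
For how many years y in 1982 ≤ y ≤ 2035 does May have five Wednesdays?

24

May has 31 days; it has five Wednesdays when Wednesday falls among the first (month-length − 28) days — i.e. when May 1 is one of Wednesday/Tuesday/Monday.
May 1 by year: 1982:Sat 1983:Sun 1984:Tue✓ 1985:Wed✓ 1986:Thu 1987:Fri 1988:Sun 1989:Mon✓ 1990:Tue✓ 1991:Wed✓ 1992:Fri 1993:Sat 1994:Sun 1995:Mon✓ 1996:Wed✓ …(24 more)… 2021:Sat 2022:Sun 2023:Mon✓ 2024:Wed✓ 2025:Thu 2026:Fri 2027:Sat 2028:Mon✓ 2029:Tue✓ 2030:Wed✓ 2031:Thu 2032:Sat 2033:Sun 2034:Mon✓ 2035:Tue✓
Years with five Wednesdays: 1984, 1985, 1989, 1990, 1991, 1995, 1996, 2000, 2001, 2002, 2006, 2007, 2012, 2013, 2017, 2018, 2019, 2023, 2024, 2028, 2029, 2030, 2034, 2035 → 24.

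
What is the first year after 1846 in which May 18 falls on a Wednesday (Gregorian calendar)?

From one year to the next, a fixed date's weekday advances by 1, or by 2 when a Feb 29 lies between the two dates.
1846: May 18 is Monday.
1847: Tuesday (+1)
1848: Thursday (+2)
1849: Friday (+1)
1850: Saturday (+1)
1851: Sunday (+1)
1852: Tuesday (+2)
1853: Wednesday (+1)
May 18 falls on a Wednesday in 1853.

1853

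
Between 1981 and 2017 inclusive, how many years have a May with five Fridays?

May has 31 days; it has five Fridays when Friday falls among the first (month-length − 28) days — i.e. when May 1 is one of Friday/Thursday/Wednesday.
May 1 by year: 1981:Fri✓ 1982:Sat 1983:Sun 1984:Tue 1985:Wed✓ 1986:Thu✓ 1987:Fri✓ 1988:Sun 1989:Mon 1990:Tue 1991:Wed✓ 1992:Fri✓ 1993:Sat 1994:Sun 1995:Mon …(7 more)… 2003:Thu✓ 2004:Sat 2005:Sun 2006:Mon 2007:Tue 2008:Thu✓ 2009:Fri✓ 2010:Sat 2011:Sun 2012:Tue 2013:Wed✓ 2014:Thu✓ 2015:Fri✓ 2016:Sun 2017:Mon
Years with five Fridays: 1981, 1985, 1986, 1987, 1991, 1992, 1996, 1997, 1998, 2002, 2003, 2008, 2009, 2013, 2014, 2015 → 16.

16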